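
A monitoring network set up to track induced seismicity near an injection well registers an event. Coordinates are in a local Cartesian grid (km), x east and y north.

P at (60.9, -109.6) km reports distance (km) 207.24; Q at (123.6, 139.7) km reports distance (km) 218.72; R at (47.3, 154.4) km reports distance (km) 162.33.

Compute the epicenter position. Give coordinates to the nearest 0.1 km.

Circle about each station: (x − 60.9)² + (y + 109.6)² = 207.24²; (x − 123.6)² + (y − 139.7)² = 218.72²; (x − 47.3)² + (y − 154.4)² = 162.33².
Subtracting pairs of circle equations eliminates x²+y² and gives linear equations (the radical axes):
125.4 x + 498.6 y = 14182.06
-27.2 x + 528.0 y = 26953.07
Solving the 2×2 system: x ≈ -74.6, y ≈ 47.2 km.

-74.6 km east, 47.2 km north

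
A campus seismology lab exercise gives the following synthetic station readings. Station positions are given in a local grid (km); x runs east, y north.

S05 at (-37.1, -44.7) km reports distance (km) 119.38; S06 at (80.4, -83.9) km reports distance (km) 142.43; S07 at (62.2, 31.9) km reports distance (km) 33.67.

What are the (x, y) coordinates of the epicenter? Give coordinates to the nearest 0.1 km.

Circle about each station: (x + 37.1)² + (y + 44.7)² = 119.38²; (x − 80.4)² + (y + 83.9)² = 142.43²; (x − 62.2)² + (y − 31.9)² = 33.67².
Subtracting the S05 equation from the S06 and S07 equations removes the quadratic terms:
235.0 x − 78.4 y = 4094.15
198.6 x + 153.2 y = 14629.87
Solving the 2×2 system: x ≈ 34.4, y ≈ 50.9 km.
Check against S05 (with the unrounded x, y): √((x + 37.1)²+(y + 44.7)²) = 119.38 ≈ 119.38 km. ✓

34.4 km east, 50.9 km north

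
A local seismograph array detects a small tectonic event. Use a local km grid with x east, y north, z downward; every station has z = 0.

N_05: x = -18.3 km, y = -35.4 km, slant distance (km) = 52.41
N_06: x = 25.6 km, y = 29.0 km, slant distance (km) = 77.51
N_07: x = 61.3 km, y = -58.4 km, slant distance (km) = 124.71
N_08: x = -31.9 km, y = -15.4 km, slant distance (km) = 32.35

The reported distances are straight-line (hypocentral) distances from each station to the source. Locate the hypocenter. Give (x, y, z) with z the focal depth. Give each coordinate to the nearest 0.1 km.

(-44.2, 4.1, 22.7)

Each station gives a sphere (x−x_i)² + (y−y_i)² + z² = d_i² (stations at z=0).
Subtracting the N_05 sphere from N_06 and N_07: z² cancels, leaving linear equations in x and y:
87.8 x + 128.8 y = -3352.68
159.2 x − 46.0 y = -7225.58
Solving: x ≈ -44.202, y ≈ 4.101 km (keep extra digits for the depth step; rounded: -44.2, 4.1).
Then from the N_05 sphere: z² = 52.41² − (x + 18.3)² − (y + 35.4)² with x = -44.202, y = 4.101, so z ≈ 22.706 ≈ 22.7 km.
Check against N_08 (with the unrounded solution): distance 32.36 ≈ 32.35 km. ✓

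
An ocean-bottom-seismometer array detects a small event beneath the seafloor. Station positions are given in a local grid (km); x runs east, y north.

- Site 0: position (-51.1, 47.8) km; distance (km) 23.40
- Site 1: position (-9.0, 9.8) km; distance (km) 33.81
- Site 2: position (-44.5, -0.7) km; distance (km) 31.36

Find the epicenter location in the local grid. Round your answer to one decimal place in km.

x ≈ -36.4 km, y ≈ 29.6 km

Circle about each station: (x + 51.1)² + (y − 47.8)² = 23.40²; (x + 9.0)² + (y − 9.8)² = 33.81²; (x + 44.5)² + (y + 0.7)² = 31.36².
Subtracting the Site 0 equation from the Site 1 and Site 2 equations removes the quadratic terms:
84.2 x − 76.0 y = -5314.57
13.2 x − 97.0 y = -3351.20
Solving the 2×2 system: x ≈ -36.4, y ≈ 29.6 km.
Check against Site 0 (with the unrounded x, y): √((x + 51.1)²+(y − 47.8)²) = 23.40 ≈ 23.40 km. ✓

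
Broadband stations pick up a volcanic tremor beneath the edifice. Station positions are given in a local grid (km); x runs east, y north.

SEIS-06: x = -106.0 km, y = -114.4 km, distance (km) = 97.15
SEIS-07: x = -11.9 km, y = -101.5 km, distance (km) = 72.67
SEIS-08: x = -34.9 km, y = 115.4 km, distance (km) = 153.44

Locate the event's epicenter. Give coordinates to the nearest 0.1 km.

x ≈ -46.5 km, y ≈ -37.6 km

Circle about each station: (x + 106.0)² + (y + 114.4)² = 97.15²; (x + 11.9)² + (y + 101.5)² = 72.67²; (x + 34.9)² + (y − 115.4)² = 153.44².
Subtracting pairs of circle equations eliminates x²+y² and gives linear equations (the radical axes):
188.2 x + 25.8 y = -9722.31
142.2 x + 459.6 y = -23893.90
Solving the 2×2 system: x ≈ -46.5, y ≈ -37.6 km.
Check against SEIS-06 (with the unrounded x, y): √((x + 106.0)²+(y + 114.4)²) = 97.15 ≈ 97.15 km. ✓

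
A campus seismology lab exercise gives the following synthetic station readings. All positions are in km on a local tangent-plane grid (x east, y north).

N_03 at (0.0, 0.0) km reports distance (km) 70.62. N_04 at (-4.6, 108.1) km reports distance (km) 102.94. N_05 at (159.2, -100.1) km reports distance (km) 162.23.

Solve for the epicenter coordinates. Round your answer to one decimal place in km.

63.5 km east, 30.9 km north

Circle about each station: x² + y² = 70.62²; (x + 4.6)² + (y − 108.1)² = 102.94²; (x − 159.2)² + (y + 100.1)² = 162.23².
Subtracting pairs of circle equations eliminates x²+y² and gives linear equations (the radical axes):
-9.2 x + 216.2 y = 6097.31
318.4 x − 200.2 y = 14033.26
Solving the 2×2 system: x ≈ 63.5, y ≈ 30.9 km.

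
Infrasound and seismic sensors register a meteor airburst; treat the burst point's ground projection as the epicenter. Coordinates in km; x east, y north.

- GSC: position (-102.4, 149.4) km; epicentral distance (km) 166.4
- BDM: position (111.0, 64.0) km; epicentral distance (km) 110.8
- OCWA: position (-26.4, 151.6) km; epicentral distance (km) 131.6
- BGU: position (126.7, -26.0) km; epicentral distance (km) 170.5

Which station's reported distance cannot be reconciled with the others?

Solve using three stations at a time. Using GSC, BDM, OCWA (subtract circle equations pairwise → linear system) gives (x, y) ≈ (7.5, 24.4).
Distances from that point to each station vs reported:
  GSC: calculated 166.4 vs reported 166.4 → residual 0.0 km
  BDM: calculated 110.8 vs reported 110.8 → residual 0.0 km
  OCWA: calculated 131.6 vs reported 131.6 → residual 0.0 km
  BGU: calculated 129.4 vs reported 170.5 → residual 41.1 km
GSC, BDM, OCWA are mutually consistent (residuals ≈ 0); BGU is off by 41.1 km.

BGU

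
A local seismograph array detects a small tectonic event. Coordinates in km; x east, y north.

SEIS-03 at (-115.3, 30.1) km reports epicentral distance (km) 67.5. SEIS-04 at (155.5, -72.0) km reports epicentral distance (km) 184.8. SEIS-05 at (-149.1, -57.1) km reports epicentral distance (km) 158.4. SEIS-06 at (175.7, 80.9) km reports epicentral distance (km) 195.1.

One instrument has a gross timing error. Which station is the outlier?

SEIS-03

Solve using three stations at a time. Using SEIS-04, SEIS-05, SEIS-06 (subtract circle equations pairwise → linear system) gives (x, y) ≈ (-7.8, 14.6).
Distances from that point to each station vs reported:
  SEIS-03: calculated 108.6 vs reported 67.5 → residual 41.1 km
  SEIS-04: calculated 184.8 vs reported 184.8 → residual 0.0 km
  SEIS-05: calculated 158.4 vs reported 158.4 → residual 0.0 km
  SEIS-06: calculated 195.1 vs reported 195.1 → residual 0.0 km
SEIS-04, SEIS-05, SEIS-06 are mutually consistent (residuals ≈ 0); SEIS-03 is off by 41.1 km.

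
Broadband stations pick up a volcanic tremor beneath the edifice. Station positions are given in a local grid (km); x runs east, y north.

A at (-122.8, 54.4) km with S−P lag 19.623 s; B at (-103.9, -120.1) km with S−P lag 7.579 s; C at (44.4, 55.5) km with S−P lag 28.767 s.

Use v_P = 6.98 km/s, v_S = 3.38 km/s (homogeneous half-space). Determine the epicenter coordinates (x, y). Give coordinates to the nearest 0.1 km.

Distance from S−P lag: d = Δt · v_P v_S / (v_P − v_S) = Δt · (6.98·3.38)/(6.98−3.38) ≈ 6.5534·Δt.
So d_A = 128.60, d_B = 49.67, d_C = 188.52 km.
Circle about each station: (x + 122.8)² + (y − 54.4)² = 128.60²; (x + 103.9)² + (y + 120.1)² = 49.67²; (x − 44.4)² + (y − 55.5)² = 188.52².
Subtracting the A equation from the B and C equations removes the quadratic terms:
37.8 x − 349.0 y = 21250.87
334.4 x + 2.2 y = -31989.42
Solving the 2×2 system: x ≈ -95.2, y ≈ -71.2 km.

-95.2 km east, -71.2 km north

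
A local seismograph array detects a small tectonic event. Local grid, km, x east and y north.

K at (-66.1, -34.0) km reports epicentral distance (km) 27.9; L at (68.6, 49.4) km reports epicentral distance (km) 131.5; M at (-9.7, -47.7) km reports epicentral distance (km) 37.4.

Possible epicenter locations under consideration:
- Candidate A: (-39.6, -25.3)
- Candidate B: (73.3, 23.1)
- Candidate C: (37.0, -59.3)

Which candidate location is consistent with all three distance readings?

Candidate A

For each candidate, compare |candidate − station| to the reported distance:
Candidate A: residuals K 0.0, L 0.0, M 0.0 → max 0.0 km
Candidate B: residuals K 122.7, L 104.8, M 71.7 → max 122.7 km
Candidate C: residuals K 78.3, L 18.3, M 10.7 → max 78.3 km
Only Candidate A has all residuals ≈ 0.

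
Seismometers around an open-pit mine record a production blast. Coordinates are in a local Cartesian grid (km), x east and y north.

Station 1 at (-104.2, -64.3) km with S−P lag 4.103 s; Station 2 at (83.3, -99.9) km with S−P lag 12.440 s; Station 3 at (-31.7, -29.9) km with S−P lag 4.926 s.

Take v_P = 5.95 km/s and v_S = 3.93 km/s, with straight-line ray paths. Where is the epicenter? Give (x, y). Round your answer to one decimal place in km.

Distance from S−P lag: d = Δt · v_P v_S / (v_P − v_S) = Δt · (5.95·3.93)/(5.95−3.93) ≈ 11.5760·Δt.
So d_Station 1 = 47.50, d_Station 2 = 144.01, d_Station 3 = 57.02 km.
Circle about each station: (x + 104.2)² + (y + 64.3)² = 47.50²; (x − 83.3)² + (y + 99.9)² = 144.01²; (x + 31.7)² + (y + 29.9)² = 57.02².
Subtracting the Station 1 equation from the Station 2 and Station 3 equations removes the quadratic terms:
375.0 x − 71.2 y = -16555.86
145.0 x + 68.8 y = -14088.26
Solving the 2×2 system: x ≈ -59.3, y ≈ -79.8 km.

x ≈ -59.3 km, y ≈ -79.8 km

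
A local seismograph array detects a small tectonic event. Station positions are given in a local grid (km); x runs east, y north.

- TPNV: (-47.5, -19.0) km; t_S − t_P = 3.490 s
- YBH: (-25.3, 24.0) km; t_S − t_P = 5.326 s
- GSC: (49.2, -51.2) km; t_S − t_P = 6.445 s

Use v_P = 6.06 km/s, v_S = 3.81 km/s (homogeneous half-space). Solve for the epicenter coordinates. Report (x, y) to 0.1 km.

(-13.2, -29.3)

Distance from S−P lag: d = Δt · v_P v_S / (v_P − v_S) = Δt · (6.06·3.81)/(6.06−3.81) ≈ 10.2616·Δt.
So d_TPNV = 35.81, d_YBH = 54.65, d_GSC = 66.14 km.
Circle about each station: (x + 47.5)² + (y + 19.0)² = 35.81²; (x + 25.3)² + (y − 24.0)² = 54.65²; (x − 49.2)² + (y + 51.2)² = 66.14².
Subtracting pairs of circle equations eliminates x²+y² and gives linear equations (the radical axes):
44.4 x + 86.0 y = -3105.43
193.4 x − 64.4 y = -667.31
Solving the 2×2 system: x ≈ -13.2, y ≈ -29.3 km.
Check against TPNV (with the unrounded x, y): √((x + 47.5)²+(y + 19.0)²) = 35.81 ≈ 35.81 km. ✓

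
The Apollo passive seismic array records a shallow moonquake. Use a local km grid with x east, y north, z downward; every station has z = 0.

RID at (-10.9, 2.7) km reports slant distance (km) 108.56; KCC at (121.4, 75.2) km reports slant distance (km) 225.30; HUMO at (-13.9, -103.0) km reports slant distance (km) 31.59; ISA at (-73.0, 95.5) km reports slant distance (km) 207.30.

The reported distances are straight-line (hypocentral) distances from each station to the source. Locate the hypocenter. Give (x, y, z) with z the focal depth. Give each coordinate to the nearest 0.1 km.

Each station gives a sphere (x−x_i)² + (y−y_i)² + z² = d_i² (stations at z=0).
Subtracting the RID sphere from KCC and HUMO: z² cancels, leaving linear equations in x and y:
264.6 x + 145.0 y = -18707.92
-6.0 x − 211.4 y = 21463.46
Solving: x ≈ -15.302, y ≈ -101.096 km (keep extra digits for the depth step; rounded: -15.3, -101.1).
Then from the RID sphere: z² = 108.56² − (x + 10.9)² − (y − 2.7)² with x = -15.302, y = -101.096, so z ≈ 31.501 ≈ 31.5 km.

(-15.3, -101.1, 31.5)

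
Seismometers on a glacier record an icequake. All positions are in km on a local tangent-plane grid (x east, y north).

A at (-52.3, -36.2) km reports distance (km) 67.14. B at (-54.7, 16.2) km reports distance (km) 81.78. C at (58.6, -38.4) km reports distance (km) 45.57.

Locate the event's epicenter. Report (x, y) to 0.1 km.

Circle about each station: (x + 52.3)² + (y + 36.2)² = 67.14²; (x + 54.7)² + (y − 16.2)² = 81.78²; (x − 58.6)² + (y + 38.4)² = 45.57².
Subtracting the A equation from the B and C equations removes the quadratic terms:
-4.8 x + 104.8 y = -2971.39
221.8 x − 4.4 y = 3293.94
Solving the 2×2 system: x ≈ 14.3, y ≈ -27.7 km.
Check against A (with the unrounded x, y): √((x + 52.3)²+(y + 36.2)²) = 67.14 ≈ 67.14 km. ✓

14.3 km east, -27.7 km north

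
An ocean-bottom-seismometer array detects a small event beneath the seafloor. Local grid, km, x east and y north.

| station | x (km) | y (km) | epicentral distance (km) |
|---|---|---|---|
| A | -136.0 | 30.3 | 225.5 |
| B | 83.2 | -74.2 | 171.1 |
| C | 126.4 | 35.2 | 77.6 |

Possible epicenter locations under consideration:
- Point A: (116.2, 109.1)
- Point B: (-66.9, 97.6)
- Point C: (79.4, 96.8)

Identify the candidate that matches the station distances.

Point C

For each candidate, compare |candidate − station| to the reported distance:
Point A: residuals A 38.7, B 15.1, C 3.0 → max 38.7 km
Point B: residuals A 129.0, B 57.0, C 125.5 → max 129.0 km
Point C: residuals A 0.1, B 0.1, C 0.1 → max 0.1 km
Only Point C has all residuals ≈ 0.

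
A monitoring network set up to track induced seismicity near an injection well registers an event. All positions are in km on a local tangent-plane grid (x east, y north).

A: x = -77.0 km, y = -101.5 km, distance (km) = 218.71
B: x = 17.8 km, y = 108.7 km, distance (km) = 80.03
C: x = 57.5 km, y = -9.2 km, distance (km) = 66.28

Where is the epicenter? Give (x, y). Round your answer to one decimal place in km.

Circle about each station: (x + 77.0)² + (y + 101.5)² = 218.71²; (x − 17.8)² + (y − 108.7)² = 80.03²; (x − 57.5)² + (y + 9.2)² = 66.28².
Subtracting pairs of circle equations eliminates x²+y² and gives linear equations (the radical axes):
189.6 x + 420.4 y = 37330.54
269.0 x + 184.6 y = 30600.67
Solving the 2×2 system: x ≈ 76.5, y ≈ 54.3 km.

x ≈ 76.5 km, y ≈ 54.3 km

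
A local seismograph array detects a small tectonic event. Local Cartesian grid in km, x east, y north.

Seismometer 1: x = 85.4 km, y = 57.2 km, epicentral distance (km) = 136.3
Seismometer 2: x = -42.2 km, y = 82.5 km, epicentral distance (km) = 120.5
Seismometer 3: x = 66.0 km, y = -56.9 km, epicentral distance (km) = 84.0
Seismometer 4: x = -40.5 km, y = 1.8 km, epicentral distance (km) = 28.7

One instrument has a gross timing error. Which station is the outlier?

Seismometer 4

Solve using three stations at a time. Using Seismometer 1, Seismometer 2, Seismometer 3 (subtract circle equations pairwise → linear system) gives (x, y) ≈ (-15.1, -34.9).
Distances from that point to each station vs reported:
  Seismometer 1: calculated 136.3 vs reported 136.3 → residual 0.0 km
  Seismometer 2: calculated 120.5 vs reported 120.5 → residual 0.0 km
  Seismometer 3: calculated 84.0 vs reported 84.0 → residual 0.0 km
  Seismometer 4: calculated 44.7 vs reported 28.7 → residual 16.0 km
Seismometer 1, Seismometer 2, Seismometer 3 are mutually consistent (residuals ≈ 0); Seismometer 4 is off by 16.0 km.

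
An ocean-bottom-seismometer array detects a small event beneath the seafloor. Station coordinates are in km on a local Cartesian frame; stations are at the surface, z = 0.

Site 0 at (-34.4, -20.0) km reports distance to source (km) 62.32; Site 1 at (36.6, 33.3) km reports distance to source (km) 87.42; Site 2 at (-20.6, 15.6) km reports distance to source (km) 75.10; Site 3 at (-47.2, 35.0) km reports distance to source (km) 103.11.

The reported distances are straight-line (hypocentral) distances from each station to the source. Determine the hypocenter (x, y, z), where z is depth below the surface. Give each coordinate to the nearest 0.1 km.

x ≈ 11.0 km, y ≈ -41.8 km, depth ≈ 36.7 km

Each station gives a sphere (x−x_i)² + (y−y_i)² + z² = d_i² (stations at z=0).
Subtracting the Site 0 sphere from Site 1 and Site 2: z² cancels, leaving linear equations in x and y:
142.0 x + 106.6 y = -2893.38
27.6 x + 71.2 y = -2671.87
Solving: x ≈ 10.995, y ≈ -41.788 km (keep extra digits for the depth step; rounded: 11.0, -41.8).
Then from the Site 0 sphere: z² = 62.32² − (x + 34.4)² − (y + 20.0)² with x = 10.995, y = -41.788, so z ≈ 36.720 ≈ 36.7 km.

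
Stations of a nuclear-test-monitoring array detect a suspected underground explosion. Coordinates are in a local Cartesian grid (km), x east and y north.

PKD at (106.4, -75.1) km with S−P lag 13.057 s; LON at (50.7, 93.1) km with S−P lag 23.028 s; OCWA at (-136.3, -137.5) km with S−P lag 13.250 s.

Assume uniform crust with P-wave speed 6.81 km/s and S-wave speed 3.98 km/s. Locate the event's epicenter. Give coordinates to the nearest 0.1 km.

x ≈ -10.8 km, y ≈ -118.7 km

Distance from S−P lag: d = Δt · v_P v_S / (v_P − v_S) = Δt · (6.81·3.98)/(6.81−3.98) ≈ 9.5773·Δt.
So d_PKD = 125.05, d_LON = 220.55, d_OCWA = 126.90 km.
Circle about each station: (x − 106.4)² + (y + 75.1)² = 125.05²; (x − 50.7)² + (y − 93.1)² = 220.55²; (x + 136.3)² + (y + 137.5)² = 126.90².
Subtracting the PKD equation from the LON and OCWA equations removes the quadratic terms:
-111.4 x + 336.4 y = -38727.67
-485.4 x − 124.8 y = 20056.86
Solving the 2×2 system: x ≈ -10.8, y ≈ -118.7 km.
Check against PKD (with the unrounded x, y): √((x − 106.4)²+(y + 75.1)²) = 125.05 ≈ 125.05 km. ✓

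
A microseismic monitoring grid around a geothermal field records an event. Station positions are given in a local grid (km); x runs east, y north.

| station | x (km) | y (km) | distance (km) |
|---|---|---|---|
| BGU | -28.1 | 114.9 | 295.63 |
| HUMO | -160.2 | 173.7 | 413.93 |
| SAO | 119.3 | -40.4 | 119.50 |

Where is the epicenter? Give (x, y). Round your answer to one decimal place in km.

89.8 km east, -156.2 km north

Circle about each station: (x + 28.1)² + (y − 114.9)² = 295.63²; (x + 160.2)² + (y − 173.7)² = 413.93²; (x − 119.3)² + (y + 40.4)² = 119.50².
Subtracting the BGU equation from the HUMO and SAO equations removes the quadratic terms:
-264.2 x + 117.6 y = -42096.84
294.8 x − 310.6 y = 74989.88
Solving the 2×2 system: x ≈ 89.8, y ≈ -156.2 km.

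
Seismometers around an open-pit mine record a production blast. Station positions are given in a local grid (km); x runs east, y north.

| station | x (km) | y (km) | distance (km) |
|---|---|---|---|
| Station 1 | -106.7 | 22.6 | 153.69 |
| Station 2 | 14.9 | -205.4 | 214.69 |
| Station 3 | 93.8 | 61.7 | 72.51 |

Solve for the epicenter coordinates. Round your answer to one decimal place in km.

46.2 km east, 7.0 km north

Circle about each station: (x + 106.7)² + (y − 22.6)² = 153.69²; (x − 14.9)² + (y + 205.4)² = 214.69²; (x − 93.8)² + (y − 61.7)² = 72.51².
Subtracting the Station 1 equation from the Station 2 and Station 3 equations removes the quadratic terms:
243.2 x − 456.0 y = 8044.34
401.0 x + 78.2 y = 19072.60
Solving the 2×2 system: x ≈ 46.2, y ≈ 7.0 km.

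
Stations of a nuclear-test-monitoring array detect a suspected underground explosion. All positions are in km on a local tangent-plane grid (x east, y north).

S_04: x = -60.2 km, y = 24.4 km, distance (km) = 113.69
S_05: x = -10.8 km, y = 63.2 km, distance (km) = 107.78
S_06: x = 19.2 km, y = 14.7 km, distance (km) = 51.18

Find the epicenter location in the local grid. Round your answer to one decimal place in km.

Circle about each station: (x + 60.2)² + (y − 24.4)² = 113.69²; (x + 10.8)² + (y − 63.2)² = 107.78²; (x − 19.2)² + (y − 14.7)² = 51.18².
Subtracting pairs of circle equations eliminates x²+y² and gives linear equations (the radical axes):
98.8 x + 77.6 y = 1200.37
158.8 x − 19.4 y = 6671.35
Solving the 2×2 system: x ≈ 38.0, y ≈ -32.9 km.

38.0 km east, -32.9 km north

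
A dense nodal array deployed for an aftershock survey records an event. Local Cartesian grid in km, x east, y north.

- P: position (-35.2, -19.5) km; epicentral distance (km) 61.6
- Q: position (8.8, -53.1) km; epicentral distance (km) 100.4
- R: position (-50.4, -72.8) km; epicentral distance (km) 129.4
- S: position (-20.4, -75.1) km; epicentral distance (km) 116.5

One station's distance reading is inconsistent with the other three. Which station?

Solve using three stations at a time. Using P, Q, S (subtract circle equations pairwise → linear system) gives (x, y) ≈ (-25.4, 41.3).
Distances from that point to each station vs reported:
  P: calculated 61.6 vs reported 61.6 → residual 0.0 km
  Q: calculated 100.4 vs reported 100.4 → residual 0.0 km
  R: calculated 116.8 vs reported 129.4 → residual 12.6 km
  S: calculated 116.5 vs reported 116.5 → residual 0.0 km
P, Q, S are mutually consistent (residuals ≈ 0); R is off by 12.6 km.

R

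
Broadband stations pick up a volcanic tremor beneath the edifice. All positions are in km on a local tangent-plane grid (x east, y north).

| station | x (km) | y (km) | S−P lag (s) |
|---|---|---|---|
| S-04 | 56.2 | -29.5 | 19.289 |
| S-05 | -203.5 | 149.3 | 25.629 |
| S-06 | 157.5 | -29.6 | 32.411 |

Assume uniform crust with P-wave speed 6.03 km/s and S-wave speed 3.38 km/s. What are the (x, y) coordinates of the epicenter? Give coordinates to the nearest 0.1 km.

(-91.2, -12.7)

Distance from S−P lag: d = Δt · v_P v_S / (v_P − v_S) = Δt · (6.03·3.38)/(6.03−3.38) ≈ 7.6911·Δt.
So d_S-04 = 148.35, d_S-05 = 197.12, d_S-06 = 249.28 km.
Circle about each station: (x − 56.2)² + (y + 29.5)² = 148.35²; (x + 203.5)² + (y − 149.3)² = 197.12²; (x − 157.5)² + (y + 29.6)² = 249.28².
Subtracting pairs of circle equations eliminates x²+y² and gives linear equations (the radical axes):
-519.4 x + 357.6 y = 42825.48
202.6 x − 0.2 y = -18479.08
Solving the 2×2 system: x ≈ -91.2, y ≈ -12.7 km.
Check against S-04 (with the unrounded x, y): √((x − 56.2)²+(y + 29.5)²) = 148.37 ≈ 148.35 km. ✓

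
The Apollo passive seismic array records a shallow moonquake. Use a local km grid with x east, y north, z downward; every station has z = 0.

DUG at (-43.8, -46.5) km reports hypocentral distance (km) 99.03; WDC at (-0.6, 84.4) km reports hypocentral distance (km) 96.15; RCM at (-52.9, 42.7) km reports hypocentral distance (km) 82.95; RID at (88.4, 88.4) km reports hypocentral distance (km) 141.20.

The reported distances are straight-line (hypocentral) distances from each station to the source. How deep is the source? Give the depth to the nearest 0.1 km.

depth ≈ 68.5 km

Each station gives a sphere (x−x_i)² + (y−y_i)² + z² = d_i² (stations at z=0).
Subtracting the DUG sphere from WDC and RCM: z² cancels, leaving linear equations in x and y:
86.4 x + 261.8 y = 3605.15
-18.2 x + 178.4 y = 3467.25
Solving: x ≈ -13.111, y ≈ 18.098 km (keep extra digits for the depth step; rounded: -13.1, 18.1).
Then from the DUG sphere: z² = 99.03² − (x + 43.8)² − (y + 46.5)² with x = -13.111, y = 18.098, so z ≈ 68.500 ≈ 68.5 km.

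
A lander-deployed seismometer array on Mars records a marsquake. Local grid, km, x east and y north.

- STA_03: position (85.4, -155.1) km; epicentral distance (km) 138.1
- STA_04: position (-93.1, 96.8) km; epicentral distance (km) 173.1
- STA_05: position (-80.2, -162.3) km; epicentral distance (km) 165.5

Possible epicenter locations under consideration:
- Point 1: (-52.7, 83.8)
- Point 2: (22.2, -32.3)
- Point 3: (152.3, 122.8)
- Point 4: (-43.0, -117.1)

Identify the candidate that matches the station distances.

Point 2

For each candidate, compare |candidate − station| to the reported distance:
Point 1: residuals STA_03 137.8, STA_04 130.7, STA_05 82.1 → max 137.8 km
Point 2: residuals STA_03 0.0, STA_04 0.0, STA_05 0.0 → max 0.0 km
Point 3: residuals STA_03 147.7, STA_04 73.7, STA_05 202.4 → max 202.4 km
Point 4: residuals STA_03 4.2, STA_04 46.6, STA_05 107.0 → max 107.0 km
Only Point 2 has all residuals ≈ 0.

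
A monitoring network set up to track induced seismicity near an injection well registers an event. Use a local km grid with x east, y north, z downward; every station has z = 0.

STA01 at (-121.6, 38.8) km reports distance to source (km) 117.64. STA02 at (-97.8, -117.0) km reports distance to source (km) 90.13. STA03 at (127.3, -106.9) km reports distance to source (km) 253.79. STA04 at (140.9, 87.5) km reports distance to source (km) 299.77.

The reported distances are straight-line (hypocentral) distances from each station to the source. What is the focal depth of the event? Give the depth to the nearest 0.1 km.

Each station gives a sphere (x−x_i)² + (y−y_i)² + z² = d_i² (stations at z=0).
Subtracting the STA01 sphere from STA02 and STA03: z² cancels, leaving linear equations in x and y:
47.6 x − 311.6 y = 12677.59
497.8 x − 291.4 y = -39229.29
Solving: x ≈ -112.699, y ≈ -57.901 km (keep extra digits for the depth step; rounded: -112.7, -57.9).
Then from the STA01 sphere: z² = 117.64² − (x + 121.6)² − (y − 38.8)² with x = -112.699, y = -57.901, so z ≈ 66.399 ≈ 66.4 km.
Check against STA04 (with the unrounded solution): distance 299.77 ≈ 299.77 km. ✓

z ≈ 66.4 km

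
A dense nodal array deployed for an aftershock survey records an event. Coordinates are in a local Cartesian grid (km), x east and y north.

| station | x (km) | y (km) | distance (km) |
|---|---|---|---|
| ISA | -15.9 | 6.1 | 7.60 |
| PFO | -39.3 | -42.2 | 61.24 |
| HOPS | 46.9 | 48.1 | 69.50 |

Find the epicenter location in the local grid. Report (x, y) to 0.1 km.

(-13.2, 13.2)

Circle about each station: (x + 15.9)² + (y − 6.1)² = 7.60²; (x + 39.3)² + (y + 42.2)² = 61.24²; (x − 46.9)² + (y − 48.1)² = 69.50².
Subtracting the ISA equation from the PFO and HOPS equations removes the quadratic terms:
-46.8 x − 96.6 y = -657.27
125.6 x + 84.0 y = -549.29
Solving the 2×2 system: x ≈ -13.2, y ≈ 13.2 km.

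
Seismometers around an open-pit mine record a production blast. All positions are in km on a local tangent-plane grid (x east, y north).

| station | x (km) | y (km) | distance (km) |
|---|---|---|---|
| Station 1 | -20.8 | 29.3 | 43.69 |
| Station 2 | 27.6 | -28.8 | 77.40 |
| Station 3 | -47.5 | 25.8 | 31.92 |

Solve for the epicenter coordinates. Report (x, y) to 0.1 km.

Circle about each station: (x + 20.8)² + (y − 29.3)² = 43.69²; (x − 27.6)² + (y + 28.8)² = 77.40²; (x + 47.5)² + (y − 25.8)² = 31.92².
Subtracting pairs of circle equations eliminates x²+y² and gives linear equations (the radical axes):
96.8 x − 116.2 y = -3781.87
-53.4 x − 7.0 y = 2520.69
Solving the 2×2 system: x ≈ -46.4, y ≈ -6.1 km.

x ≈ -46.4 km, y ≈ -6.1 km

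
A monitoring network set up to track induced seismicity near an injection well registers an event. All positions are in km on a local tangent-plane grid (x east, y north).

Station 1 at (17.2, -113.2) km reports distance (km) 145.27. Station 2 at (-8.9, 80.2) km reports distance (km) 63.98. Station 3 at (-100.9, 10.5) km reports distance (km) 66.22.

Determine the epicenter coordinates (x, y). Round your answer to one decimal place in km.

(-35.7, 22.1)

Circle about each station: (x − 17.2)² + (y + 113.2)² = 145.27²; (x + 8.9)² + (y − 80.2)² = 63.98²; (x + 100.9)² + (y − 10.5)² = 66.22².
Subtracting pairs of circle equations eliminates x²+y² and gives linear equations (the radical axes):
-52.2 x + 386.8 y = 10411.10
-236.2 x + 247.4 y = 13899.26
Solving the 2×2 system: x ≈ -35.7, y ≈ 22.1 km.
Check against Station 1 (with the unrounded x, y): √((x − 17.2)²+(y + 113.2)²) = 145.27 ≈ 145.27 km. ✓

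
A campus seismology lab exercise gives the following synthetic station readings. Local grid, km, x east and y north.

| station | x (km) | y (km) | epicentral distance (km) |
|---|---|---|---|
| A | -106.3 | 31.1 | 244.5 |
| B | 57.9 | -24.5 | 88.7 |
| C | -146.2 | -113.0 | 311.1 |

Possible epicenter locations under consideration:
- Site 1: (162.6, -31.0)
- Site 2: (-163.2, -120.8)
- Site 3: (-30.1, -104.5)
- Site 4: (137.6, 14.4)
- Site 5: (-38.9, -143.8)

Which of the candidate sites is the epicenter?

Site 4

For each candidate, compare |candidate − station| to the reported distance:
Site 1: residuals A 31.5, B 16.2, C 8.4 → max 31.5 km
Site 2: residuals A 82.3, B 152.5, C 292.4 → max 292.4 km
Site 3: residuals A 89.0, B 30.2, C 194.7 → max 194.7 km
Site 4: residuals A 0.0, B 0.0, C 0.0 → max 0.0 km
Site 5: residuals A 57.1, B 64.9, C 199.5 → max 199.5 km
Only Site 4 has all residuals ≈ 0.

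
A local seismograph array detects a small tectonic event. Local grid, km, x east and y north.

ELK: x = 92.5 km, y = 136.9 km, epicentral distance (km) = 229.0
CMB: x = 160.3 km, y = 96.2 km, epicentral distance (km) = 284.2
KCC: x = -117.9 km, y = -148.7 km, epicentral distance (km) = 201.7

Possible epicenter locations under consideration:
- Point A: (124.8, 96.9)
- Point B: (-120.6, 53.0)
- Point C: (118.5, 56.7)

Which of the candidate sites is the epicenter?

Point B

For each candidate, compare |candidate − station| to the reported distance:
Point A: residuals ELK 177.6, CMB 248.7, KCC 143.6 → max 248.7 km
Point B: residuals ELK 0.0, CMB 0.0, KCC 0.0 → max 0.0 km
Point C: residuals ELK 144.7, CMB 226.7, KCC 111.5 → max 226.7 km
Only Point B has all residuals ≈ 0.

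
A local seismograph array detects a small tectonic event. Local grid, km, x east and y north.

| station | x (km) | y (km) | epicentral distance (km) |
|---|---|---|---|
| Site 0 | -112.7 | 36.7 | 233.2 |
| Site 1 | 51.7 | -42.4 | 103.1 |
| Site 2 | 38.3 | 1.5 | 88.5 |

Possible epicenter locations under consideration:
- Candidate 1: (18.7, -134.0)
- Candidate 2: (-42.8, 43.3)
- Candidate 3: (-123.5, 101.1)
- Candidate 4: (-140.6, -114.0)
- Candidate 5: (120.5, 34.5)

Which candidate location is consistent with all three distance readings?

Candidate 5

For each candidate, compare |candidate − station| to the reported distance:
Candidate 1: residuals Site 0 17.8, Site 1 5.7, Site 2 48.4 → max 48.4 km
Candidate 2: residuals Site 0 163.0, Site 1 24.5, Site 2 2.7 → max 163.0 km
Candidate 3: residuals Site 0 167.9, Site 1 123.4, Site 2 101.5 → max 167.9 km
Candidate 4: residuals Site 0 79.9, Site 1 102.1, Site 2 124.4 → max 124.4 km
Candidate 5: residuals Site 0 0.0, Site 1 0.1, Site 2 0.1 → max 0.1 km
Only Candidate 5 has all residuals ≈ 0.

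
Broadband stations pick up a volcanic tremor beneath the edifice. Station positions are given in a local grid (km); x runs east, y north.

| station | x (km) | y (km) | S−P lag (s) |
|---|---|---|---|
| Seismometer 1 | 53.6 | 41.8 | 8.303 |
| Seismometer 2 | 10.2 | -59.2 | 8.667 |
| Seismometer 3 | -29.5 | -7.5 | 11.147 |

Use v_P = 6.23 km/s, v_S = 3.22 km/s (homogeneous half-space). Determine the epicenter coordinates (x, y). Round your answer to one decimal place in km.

Distance from S−P lag: d = Δt · v_P v_S / (v_P − v_S) = Δt · (6.23·3.22)/(6.23−3.22) ≈ 6.6647·Δt.
So d_Seismometer 1 = 55.34, d_Seismometer 2 = 57.76, d_Seismometer 3 = 74.29 km.
Circle about each station: (x − 53.6)² + (y − 41.8)² = 55.34²; (x − 10.2)² + (y + 59.2)² = 57.76²; (x + 29.5)² + (y + 7.5)² = 74.29².
Subtracting pairs of circle equations eliminates x²+y² and gives linear equations (the radical axes):
-86.8 x − 202.0 y = -1285.22
-166.2 x − 98.6 y = -6150.19
Solving the 2×2 system: x ≈ 44.6, y ≈ -12.8 km.

x ≈ 44.6 km, y ≈ -12.8 km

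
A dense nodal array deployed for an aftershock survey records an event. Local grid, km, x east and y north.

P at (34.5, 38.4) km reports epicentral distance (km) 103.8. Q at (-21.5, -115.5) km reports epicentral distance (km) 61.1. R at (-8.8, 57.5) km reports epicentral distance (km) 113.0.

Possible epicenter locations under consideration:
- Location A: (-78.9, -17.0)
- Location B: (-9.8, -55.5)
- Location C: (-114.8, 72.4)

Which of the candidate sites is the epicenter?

Location B

For each candidate, compare |candidate − station| to the reported distance:
Location A: residuals P 22.4, Q 52.9, R 10.7 → max 52.9 km
Location B: residuals P 0.0, Q 0.0, R 0.0 → max 0.0 km
Location C: residuals P 49.3, Q 148.7, R 6.0 → max 148.7 km
Only Location B has all residuals ≈ 0.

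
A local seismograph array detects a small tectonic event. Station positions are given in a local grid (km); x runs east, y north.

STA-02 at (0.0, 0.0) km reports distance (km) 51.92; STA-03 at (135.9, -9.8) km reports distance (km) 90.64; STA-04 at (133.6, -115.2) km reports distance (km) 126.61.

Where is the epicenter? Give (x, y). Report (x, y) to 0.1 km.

x ≈ 46.3 km, y ≈ -23.5 km

Circle about each station: x² + y² = 51.92²; (x − 135.9)² + (y + 9.8)² = 90.64²; (x − 133.6)² + (y + 115.2)² = 126.61².
Subtracting pairs of circle equations eliminates x²+y² and gives linear equations (the radical axes):
271.8 x − 19.6 y = 13044.93
267.2 x − 230.4 y = 17785.59
Solving the 2×2 system: x ≈ 46.3, y ≈ -23.5 km.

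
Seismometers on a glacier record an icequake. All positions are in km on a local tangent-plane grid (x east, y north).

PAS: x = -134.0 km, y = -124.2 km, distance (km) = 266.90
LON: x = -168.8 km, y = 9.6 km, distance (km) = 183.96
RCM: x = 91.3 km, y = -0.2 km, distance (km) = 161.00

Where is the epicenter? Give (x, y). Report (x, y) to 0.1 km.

Circle about each station: (x + 134.0)² + (y + 124.2)² = 266.90²; (x + 168.8)² + (y − 9.6)² = 183.96²; (x − 91.3)² + (y + 0.2)² = 161.00².
Subtracting the PAS equation from the LON and RCM equations removes the quadratic terms:
-69.6 x + 267.6 y = 32598.29
450.6 x + 248.0 y = 20268.70
Solving the 2×2 system: x ≈ -19.3, y ≈ 116.8 km.
Check against PAS (with the unrounded x, y): √((x + 134.0)²+(y + 124.2)²) = 266.90 ≈ 266.90 km. ✓

-19.3 km east, 116.8 km north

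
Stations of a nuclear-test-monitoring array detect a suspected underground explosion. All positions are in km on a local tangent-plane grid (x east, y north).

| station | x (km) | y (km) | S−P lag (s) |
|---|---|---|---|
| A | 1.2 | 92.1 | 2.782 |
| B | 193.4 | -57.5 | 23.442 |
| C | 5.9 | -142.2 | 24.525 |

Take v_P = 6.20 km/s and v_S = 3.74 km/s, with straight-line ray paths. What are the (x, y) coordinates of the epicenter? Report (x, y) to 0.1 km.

Distance from S−P lag: d = Δt · v_P v_S / (v_P − v_S) = Δt · (6.20·3.74)/(6.20−3.74) ≈ 9.4260·Δt.
So d_A = 26.22, d_B = 220.96, d_C = 231.17 km.
Circle about each station: (x − 1.2)² + (y − 92.1)² = 26.22²; (x − 193.4)² + (y + 57.5)² = 220.96²; (x − 5.9)² + (y + 142.2)² = 231.17².
Subtracting pairs of circle equations eliminates x²+y² and gives linear equations (the radical axes):
384.4 x − 299.2 y = -15909.87
9.4 x − 468.6 y = -40980.28
Solving the 2×2 system: x ≈ 27.1, y ≈ 88.0 km.
Check against A (with the unrounded x, y): √((x − 1.2)²+(y − 92.1)²) = 26.23 ≈ 26.22 km. ✓

(27.1, 88.0)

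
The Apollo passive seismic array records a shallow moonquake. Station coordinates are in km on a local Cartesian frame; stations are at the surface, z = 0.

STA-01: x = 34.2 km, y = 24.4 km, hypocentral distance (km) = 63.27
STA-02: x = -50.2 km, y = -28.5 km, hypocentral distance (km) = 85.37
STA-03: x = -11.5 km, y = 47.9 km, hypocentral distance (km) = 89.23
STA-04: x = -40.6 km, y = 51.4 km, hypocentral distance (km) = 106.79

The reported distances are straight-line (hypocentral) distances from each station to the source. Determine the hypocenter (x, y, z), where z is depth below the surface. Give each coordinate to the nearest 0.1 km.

x ≈ 24.4 km, y ≈ -22.7 km, depth ≈ 41.1 km

Each station gives a sphere (x−x_i)² + (y−y_i)² + z² = d_i² (stations at z=0).
Subtracting the STA-01 sphere from STA-02 and STA-03: z² cancels, leaving linear equations in x and y:
-168.8 x − 105.8 y = -1717.65
-91.4 x + 47.0 y = -3297.24
Solving: x ≈ 24.403, y ≈ -22.699 km (keep extra digits for the depth step; rounded: 24.4, -22.7).
Then from the STA-01 sphere: z² = 63.27² − (x − 34.2)² − (y − 24.4)² with x = 24.403, y = -22.699, so z ≈ 41.095 ≈ 41.1 km.
Check against STA-04 (with the unrounded solution): distance 106.79 ≈ 106.79 km. ✓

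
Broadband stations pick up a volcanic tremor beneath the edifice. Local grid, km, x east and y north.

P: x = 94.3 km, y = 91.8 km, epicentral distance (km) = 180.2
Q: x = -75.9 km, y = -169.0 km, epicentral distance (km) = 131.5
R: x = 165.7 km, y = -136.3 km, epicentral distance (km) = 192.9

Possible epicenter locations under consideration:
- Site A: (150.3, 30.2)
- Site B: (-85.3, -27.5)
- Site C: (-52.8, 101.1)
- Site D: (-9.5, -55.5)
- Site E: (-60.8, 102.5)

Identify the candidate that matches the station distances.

For each candidate, compare |candidate − station| to the reported distance:
Site A: residuals P 97.0, Q 169.9, R 25.7 → max 169.9 km
Site B: residuals P 35.4, Q 10.3, R 80.7 → max 80.7 km
Site C: residuals P 32.8, Q 139.6, R 129.7 → max 139.6 km
Site D: residuals P 0.0, Q 0.0, R 0.0 → max 0.0 km
Site E: residuals P 24.7, Q 140.4, R 136.2 → max 140.4 km
Only Site D has all residuals ≈ 0.

Site D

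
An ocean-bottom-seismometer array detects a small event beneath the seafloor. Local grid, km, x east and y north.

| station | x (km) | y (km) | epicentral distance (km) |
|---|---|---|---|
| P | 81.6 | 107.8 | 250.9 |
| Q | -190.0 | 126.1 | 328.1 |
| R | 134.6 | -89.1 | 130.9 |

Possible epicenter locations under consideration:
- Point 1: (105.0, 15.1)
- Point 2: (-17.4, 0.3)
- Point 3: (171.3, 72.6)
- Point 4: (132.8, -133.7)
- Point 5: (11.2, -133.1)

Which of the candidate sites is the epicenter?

For each candidate, compare |candidate − station| to the reported distance:
Point 1: residuals P 155.3, Q 12.9, R 22.6 → max 155.3 km
Point 2: residuals P 104.8, Q 114.5, R 45.4 → max 114.5 km
Point 3: residuals P 154.5, Q 37.1, R 34.9 → max 154.5 km
Point 4: residuals P 4.0, Q 86.3, R 86.3 → max 86.3 km
Point 5: residuals P 0.1, Q 0.0, R 0.1 → max 0.1 km
Only Point 5 has all residuals ≈ 0.

Point 5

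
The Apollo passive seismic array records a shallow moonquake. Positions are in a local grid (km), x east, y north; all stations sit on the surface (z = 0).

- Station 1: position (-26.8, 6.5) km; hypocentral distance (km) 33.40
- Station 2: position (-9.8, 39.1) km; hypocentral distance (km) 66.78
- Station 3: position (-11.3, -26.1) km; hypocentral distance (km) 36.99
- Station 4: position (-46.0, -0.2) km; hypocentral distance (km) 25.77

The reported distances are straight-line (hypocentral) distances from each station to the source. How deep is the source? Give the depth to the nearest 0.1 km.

Each station gives a sphere (x−x_i)² + (y−y_i)² + z² = d_i² (stations at z=0).
Subtracting the Station 1 sphere from Station 2 and Station 3: z² cancels, leaving linear equations in x and y:
34.0 x + 65.2 y = -2479.65
31.0 x − 65.2 y = -204.29
Solving: x ≈ -41.291, y ≈ -16.499 km (keep extra digits for the depth step; rounded: -41.3, -16.5).
Then from the Station 1 sphere: z² = 33.40² − (x + 26.8)² − (y − 6.5)² with x = -41.291, y = -16.499, so z ≈ 19.407 ≈ 19.4 km.

19.4 km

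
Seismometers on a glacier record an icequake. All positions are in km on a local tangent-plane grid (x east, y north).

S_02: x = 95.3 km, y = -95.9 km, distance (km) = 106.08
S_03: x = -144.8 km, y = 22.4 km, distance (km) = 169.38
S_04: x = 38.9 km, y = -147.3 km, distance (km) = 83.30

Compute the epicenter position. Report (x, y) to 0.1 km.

(-9.5, -79.5)

Circle about each station: (x − 95.3)² + (y + 95.9)² = 106.08²; (x + 144.8)² + (y − 22.4)² = 169.38²; (x − 38.9)² + (y + 147.3)² = 83.30².
Subtracting the S_02 equation from the S_03 and S_04 equations removes the quadratic terms:
-480.2 x + 236.6 y = -14246.72
-112.8 x − 102.8 y = 9245.68
Solving the 2×2 system: x ≈ -9.5, y ≈ -79.5 km.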